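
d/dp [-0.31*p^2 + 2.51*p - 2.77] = 2.51 - 0.62*p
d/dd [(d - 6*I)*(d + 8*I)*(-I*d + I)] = -3*I*d^2 + 2*d*(2 + I) - 2 - 48*I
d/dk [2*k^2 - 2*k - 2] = 4*k - 2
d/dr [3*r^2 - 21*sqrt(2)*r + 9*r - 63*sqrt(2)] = 6*r - 21*sqrt(2) + 9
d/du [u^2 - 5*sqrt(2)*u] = 2*u - 5*sqrt(2)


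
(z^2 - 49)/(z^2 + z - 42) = (z - 7)/(z - 6)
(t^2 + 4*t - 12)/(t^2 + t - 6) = (t + 6)/(t + 3)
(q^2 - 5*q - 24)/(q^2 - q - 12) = (q - 8)/(q - 4)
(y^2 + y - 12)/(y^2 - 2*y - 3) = (y + 4)/(y + 1)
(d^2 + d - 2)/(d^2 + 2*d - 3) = (d + 2)/(d + 3)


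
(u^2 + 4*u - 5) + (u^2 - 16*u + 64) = 2*u^2 - 12*u + 59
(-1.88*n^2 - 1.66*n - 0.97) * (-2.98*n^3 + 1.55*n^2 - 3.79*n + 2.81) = 5.6024*n^5 + 2.0328*n^4 + 7.4428*n^3 - 0.4949*n^2 - 0.9883*n - 2.7257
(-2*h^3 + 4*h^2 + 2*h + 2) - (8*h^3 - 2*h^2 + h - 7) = -10*h^3 + 6*h^2 + h + 9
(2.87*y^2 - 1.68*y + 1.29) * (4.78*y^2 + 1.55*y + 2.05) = 13.7186*y^4 - 3.5819*y^3 + 9.4457*y^2 - 1.4445*y + 2.6445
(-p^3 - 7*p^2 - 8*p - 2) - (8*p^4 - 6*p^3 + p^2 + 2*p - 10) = -8*p^4 + 5*p^3 - 8*p^2 - 10*p + 8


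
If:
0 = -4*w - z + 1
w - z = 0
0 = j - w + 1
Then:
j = -4/5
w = 1/5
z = 1/5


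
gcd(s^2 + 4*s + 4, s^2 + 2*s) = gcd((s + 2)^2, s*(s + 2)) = s + 2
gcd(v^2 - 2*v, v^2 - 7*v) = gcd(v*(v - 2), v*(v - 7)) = v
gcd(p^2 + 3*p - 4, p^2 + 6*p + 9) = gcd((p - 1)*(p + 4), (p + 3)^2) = 1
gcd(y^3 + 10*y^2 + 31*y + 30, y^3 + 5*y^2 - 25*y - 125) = y + 5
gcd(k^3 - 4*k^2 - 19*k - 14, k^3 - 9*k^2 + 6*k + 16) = k + 1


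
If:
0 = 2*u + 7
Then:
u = -7/2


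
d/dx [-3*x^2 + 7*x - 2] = 7 - 6*x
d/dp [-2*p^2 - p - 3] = -4*p - 1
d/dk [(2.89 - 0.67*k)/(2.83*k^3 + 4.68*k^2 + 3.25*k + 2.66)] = (3.7922*k^3 - 21.4005*k^2 - 27.0504*k - 11.1747)/(8.0089*k^6 + 26.4888*k^5 + 40.2974*k^4 + 45.4756*k^3 + 35.4601*k^2 + 17.29*k + 7.0756)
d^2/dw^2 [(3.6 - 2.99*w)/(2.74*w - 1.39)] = 31.279292/(2.74*w - 1.39)^3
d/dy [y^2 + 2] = 2*y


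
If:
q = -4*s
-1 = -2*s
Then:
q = -2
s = 1/2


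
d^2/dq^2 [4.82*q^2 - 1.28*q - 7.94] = 9.64000000000000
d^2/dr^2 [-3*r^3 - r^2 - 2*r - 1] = -18*r - 2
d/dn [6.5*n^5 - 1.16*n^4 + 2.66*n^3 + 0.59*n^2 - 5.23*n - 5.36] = 32.5*n^4 - 4.64*n^3 + 7.98*n^2 + 1.18*n - 5.23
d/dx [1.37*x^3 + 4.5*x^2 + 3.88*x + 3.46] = 4.11*x^2 + 9.0*x + 3.88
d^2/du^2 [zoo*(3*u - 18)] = 0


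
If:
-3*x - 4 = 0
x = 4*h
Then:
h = -1/3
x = -4/3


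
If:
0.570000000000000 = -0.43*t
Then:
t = -1.33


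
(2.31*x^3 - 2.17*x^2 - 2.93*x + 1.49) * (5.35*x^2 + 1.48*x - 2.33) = 12.3585*x^5 - 8.1907*x^4 - 24.2694*x^3 + 8.6912*x^2 + 9.0321*x - 3.4717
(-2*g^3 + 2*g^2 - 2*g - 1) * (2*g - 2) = -4*g^4 + 8*g^3 - 8*g^2 + 2*g + 2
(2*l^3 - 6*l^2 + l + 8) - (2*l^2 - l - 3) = 2*l^3 - 8*l^2 + 2*l + 11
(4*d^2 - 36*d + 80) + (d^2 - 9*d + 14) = 5*d^2 - 45*d + 94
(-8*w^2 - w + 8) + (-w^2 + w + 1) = 9 - 9*w^2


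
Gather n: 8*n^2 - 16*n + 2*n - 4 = 8*n^2 - 14*n - 4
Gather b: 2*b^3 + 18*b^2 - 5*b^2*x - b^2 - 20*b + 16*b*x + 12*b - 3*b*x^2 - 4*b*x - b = 2*b^3 + b^2*(17 - 5*x) + b*(-3*x^2 + 12*x - 9)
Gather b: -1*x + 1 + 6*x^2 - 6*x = 6*x^2 - 7*x + 1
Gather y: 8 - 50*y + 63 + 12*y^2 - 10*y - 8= 12*y^2 - 60*y + 63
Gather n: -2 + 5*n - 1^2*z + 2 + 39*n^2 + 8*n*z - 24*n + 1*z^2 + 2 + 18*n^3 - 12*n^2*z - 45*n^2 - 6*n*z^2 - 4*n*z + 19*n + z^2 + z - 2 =18*n^3 + n^2*(-12*z - 6) + n*(-6*z^2 + 4*z) + 2*z^2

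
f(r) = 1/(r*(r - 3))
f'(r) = -1/(r*(r - 3)^2) - 1/(r^2*(r - 3))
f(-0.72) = 0.37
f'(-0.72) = 0.62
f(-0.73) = 0.37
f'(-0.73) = 0.60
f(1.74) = -0.46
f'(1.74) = -0.10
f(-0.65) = 0.42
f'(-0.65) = 0.76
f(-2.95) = 0.06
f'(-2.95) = 0.03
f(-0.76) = 0.35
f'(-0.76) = 0.55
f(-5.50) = 0.02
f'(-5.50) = 0.01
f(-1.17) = 0.20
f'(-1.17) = 0.22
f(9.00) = 0.02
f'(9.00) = -0.00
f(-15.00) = 0.00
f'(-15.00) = 0.00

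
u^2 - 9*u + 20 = (u - 5)*(u - 4)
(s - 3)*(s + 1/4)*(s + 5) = s^3 + 9*s^2/4 - 29*s/2 - 15/4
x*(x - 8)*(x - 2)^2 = x^4 - 12*x^3 + 36*x^2 - 32*x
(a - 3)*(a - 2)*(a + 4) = a^3 - a^2 - 14*a + 24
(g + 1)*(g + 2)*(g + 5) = g^3 + 8*g^2 + 17*g + 10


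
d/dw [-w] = -1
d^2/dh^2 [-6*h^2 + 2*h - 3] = -12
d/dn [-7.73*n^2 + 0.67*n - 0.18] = 0.67 - 15.46*n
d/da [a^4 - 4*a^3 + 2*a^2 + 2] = 4*a*(a^2 - 3*a + 1)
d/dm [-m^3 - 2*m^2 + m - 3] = -3*m^2 - 4*m + 1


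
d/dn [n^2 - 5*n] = 2*n - 5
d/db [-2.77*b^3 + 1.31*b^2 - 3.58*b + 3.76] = -8.31*b^2 + 2.62*b - 3.58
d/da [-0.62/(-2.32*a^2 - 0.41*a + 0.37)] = (-2.8768*a - 0.2542)/(2.32*a^2 + 0.41*a - 0.37)^2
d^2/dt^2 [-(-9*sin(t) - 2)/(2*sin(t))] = (cos(t)^2 + 1)/sin(t)^3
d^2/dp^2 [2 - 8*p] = 0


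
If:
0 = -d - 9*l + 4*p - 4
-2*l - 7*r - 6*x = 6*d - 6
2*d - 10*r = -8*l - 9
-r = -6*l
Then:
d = -39*x/50 - 21/100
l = 33/200 - 3*x/100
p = 211/160 - 21*x/80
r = 99/100 - 9*x/50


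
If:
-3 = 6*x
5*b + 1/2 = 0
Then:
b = -1/10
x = -1/2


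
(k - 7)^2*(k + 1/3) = k^3 - 41*k^2/3 + 133*k/3 + 49/3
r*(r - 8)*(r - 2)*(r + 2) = r^4 - 8*r^3 - 4*r^2 + 32*r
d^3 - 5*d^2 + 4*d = d*(d - 4)*(d - 1)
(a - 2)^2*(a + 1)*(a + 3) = a^4 - 9*a^2 + 4*a + 12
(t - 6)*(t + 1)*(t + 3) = t^3 - 2*t^2 - 21*t - 18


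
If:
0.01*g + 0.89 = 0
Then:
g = -89.00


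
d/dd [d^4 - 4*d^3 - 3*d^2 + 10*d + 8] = 4*d^3 - 12*d^2 - 6*d + 10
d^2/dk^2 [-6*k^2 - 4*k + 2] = -12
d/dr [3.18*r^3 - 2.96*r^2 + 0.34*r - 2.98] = 9.54*r^2 - 5.92*r + 0.34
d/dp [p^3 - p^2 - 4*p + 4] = 3*p^2 - 2*p - 4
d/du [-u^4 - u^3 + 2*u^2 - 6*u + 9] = -4*u^3 - 3*u^2 + 4*u - 6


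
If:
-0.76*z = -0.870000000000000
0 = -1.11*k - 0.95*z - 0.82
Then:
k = -1.72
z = 1.14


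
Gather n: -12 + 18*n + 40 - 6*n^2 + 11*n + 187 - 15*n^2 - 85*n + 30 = -21*n^2 - 56*n + 245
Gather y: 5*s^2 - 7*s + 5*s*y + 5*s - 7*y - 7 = 5*s^2 - 2*s + y*(5*s - 7) - 7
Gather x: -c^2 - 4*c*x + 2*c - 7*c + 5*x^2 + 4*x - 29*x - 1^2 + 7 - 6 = -c^2 - 5*c + 5*x^2 + x*(-4*c - 25)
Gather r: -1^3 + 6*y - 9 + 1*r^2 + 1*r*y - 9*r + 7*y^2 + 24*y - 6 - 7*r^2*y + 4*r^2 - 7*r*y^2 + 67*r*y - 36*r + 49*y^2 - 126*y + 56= r^2*(5 - 7*y) + r*(-7*y^2 + 68*y - 45) + 56*y^2 - 96*y + 40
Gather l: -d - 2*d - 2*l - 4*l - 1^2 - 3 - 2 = -3*d - 6*l - 6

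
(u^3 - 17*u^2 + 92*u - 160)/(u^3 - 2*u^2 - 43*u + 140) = (u - 8)/(u + 7)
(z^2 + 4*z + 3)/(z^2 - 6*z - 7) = (z + 3)/(z - 7)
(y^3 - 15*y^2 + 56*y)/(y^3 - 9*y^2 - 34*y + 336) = y/(y + 6)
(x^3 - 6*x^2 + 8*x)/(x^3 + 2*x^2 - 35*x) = (x^2 - 6*x + 8)/(x^2 + 2*x - 35)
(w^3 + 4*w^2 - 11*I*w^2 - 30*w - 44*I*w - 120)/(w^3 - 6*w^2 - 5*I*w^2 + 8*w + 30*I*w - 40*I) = (w^2 + w*(4 - 6*I) - 24*I)/(w^2 - 6*w + 8)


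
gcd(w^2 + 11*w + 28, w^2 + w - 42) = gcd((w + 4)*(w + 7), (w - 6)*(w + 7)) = w + 7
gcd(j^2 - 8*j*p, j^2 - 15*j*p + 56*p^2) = -j + 8*p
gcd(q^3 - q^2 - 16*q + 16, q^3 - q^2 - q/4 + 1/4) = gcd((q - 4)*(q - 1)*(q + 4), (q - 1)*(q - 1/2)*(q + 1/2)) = q - 1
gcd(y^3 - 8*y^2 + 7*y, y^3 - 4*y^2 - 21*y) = y^2 - 7*y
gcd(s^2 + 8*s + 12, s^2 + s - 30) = s + 6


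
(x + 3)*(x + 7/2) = x^2 + 13*x/2 + 21/2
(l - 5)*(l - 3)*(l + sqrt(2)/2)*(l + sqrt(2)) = l^4 - 8*l^3 + 3*sqrt(2)*l^3/2 - 12*sqrt(2)*l^2 + 16*l^2 - 8*l + 45*sqrt(2)*l/2 + 15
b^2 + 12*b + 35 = (b + 5)*(b + 7)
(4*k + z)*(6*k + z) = 24*k^2 + 10*k*z + z^2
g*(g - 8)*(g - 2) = g^3 - 10*g^2 + 16*g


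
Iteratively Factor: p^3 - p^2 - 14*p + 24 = (p - 3)*(p^2 + 2*p - 8) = (p - 3)*(p - 2)*(p + 4)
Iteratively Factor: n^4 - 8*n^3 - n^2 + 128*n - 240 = (n - 5)*(n^3 - 3*n^2 - 16*n + 48) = (n - 5)*(n + 4)*(n^2 - 7*n + 12) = (n - 5)*(n - 3)*(n + 4)*(n - 4)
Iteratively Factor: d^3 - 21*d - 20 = (d + 4)*(d^2 - 4*d - 5) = (d + 1)*(d + 4)*(d - 5)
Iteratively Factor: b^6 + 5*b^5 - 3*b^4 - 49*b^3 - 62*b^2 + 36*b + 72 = (b + 2)*(b^5 + 3*b^4 - 9*b^3 - 31*b^2 + 36) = (b + 2)^2*(b^4 + b^3 - 11*b^2 - 9*b + 18) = (b + 2)^3*(b^3 - b^2 - 9*b + 9) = (b - 1)*(b + 2)^3*(b^2 - 9) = (b - 3)*(b - 1)*(b + 2)^3*(b + 3)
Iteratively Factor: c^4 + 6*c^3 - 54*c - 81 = (c + 3)*(c^3 + 3*c^2 - 9*c - 27) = (c - 3)*(c + 3)*(c^2 + 6*c + 9) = (c - 3)*(c + 3)^2*(c + 3)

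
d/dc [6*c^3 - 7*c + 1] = 18*c^2 - 7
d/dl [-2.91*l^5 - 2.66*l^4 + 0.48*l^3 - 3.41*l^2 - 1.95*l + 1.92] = -14.55*l^4 - 10.64*l^3 + 1.44*l^2 - 6.82*l - 1.95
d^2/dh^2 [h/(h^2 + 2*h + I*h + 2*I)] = 2*(h*(2*h + 2 + I)^2 - (3*h + 2 + I)*(h^2 + 2*h + I*h + 2*I))/(h^2 + 2*h + I*h + 2*I)^3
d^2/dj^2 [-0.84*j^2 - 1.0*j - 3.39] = -1.68000000000000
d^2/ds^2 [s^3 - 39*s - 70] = 6*s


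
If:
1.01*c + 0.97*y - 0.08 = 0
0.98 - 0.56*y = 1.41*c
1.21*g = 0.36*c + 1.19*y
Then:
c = 1.13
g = -0.74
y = -1.09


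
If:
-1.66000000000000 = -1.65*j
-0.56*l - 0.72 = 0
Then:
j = 1.01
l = -1.29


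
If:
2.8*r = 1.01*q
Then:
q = 2.77227722772277*r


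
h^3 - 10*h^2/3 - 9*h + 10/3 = (h - 5)*(h - 1/3)*(h + 2)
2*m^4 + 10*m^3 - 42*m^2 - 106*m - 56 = (m - 4)*(m + 7)*(sqrt(2)*m + sqrt(2))^2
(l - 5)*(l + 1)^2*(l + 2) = l^4 - l^3 - 15*l^2 - 23*l - 10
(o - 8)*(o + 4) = o^2 - 4*o - 32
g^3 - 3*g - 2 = (g - 2)*(g + 1)^2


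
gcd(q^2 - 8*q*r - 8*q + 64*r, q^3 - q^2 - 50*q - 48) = q - 8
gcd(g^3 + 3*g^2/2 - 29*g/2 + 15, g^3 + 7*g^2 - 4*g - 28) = g - 2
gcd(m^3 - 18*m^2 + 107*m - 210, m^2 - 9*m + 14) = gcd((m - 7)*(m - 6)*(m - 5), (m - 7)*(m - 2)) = m - 7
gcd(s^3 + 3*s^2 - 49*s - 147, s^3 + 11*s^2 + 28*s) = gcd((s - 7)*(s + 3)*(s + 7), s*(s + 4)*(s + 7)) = s + 7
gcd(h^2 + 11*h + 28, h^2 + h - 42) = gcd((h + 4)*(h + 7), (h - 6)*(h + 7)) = h + 7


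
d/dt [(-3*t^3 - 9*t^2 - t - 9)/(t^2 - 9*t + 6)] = (-3*t^4 + 54*t^3 + 28*t^2 - 90*t - 87)/(t^4 - 18*t^3 + 93*t^2 - 108*t + 36)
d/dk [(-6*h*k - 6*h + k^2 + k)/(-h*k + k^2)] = (-6*h^2 + 5*h*k^2 + 12*h*k - k^2)/(k^2*(h^2 - 2*h*k + k^2))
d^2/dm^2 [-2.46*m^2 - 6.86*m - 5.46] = -4.92000000000000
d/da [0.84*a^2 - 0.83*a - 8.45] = 1.68*a - 0.83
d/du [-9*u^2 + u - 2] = 1 - 18*u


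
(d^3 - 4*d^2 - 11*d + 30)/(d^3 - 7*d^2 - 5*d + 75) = (d - 2)/(d - 5)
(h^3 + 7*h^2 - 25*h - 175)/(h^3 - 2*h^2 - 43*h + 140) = (h + 5)/(h - 4)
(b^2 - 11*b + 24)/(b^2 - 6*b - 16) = (b - 3)/(b + 2)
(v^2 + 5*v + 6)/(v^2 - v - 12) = (v + 2)/(v - 4)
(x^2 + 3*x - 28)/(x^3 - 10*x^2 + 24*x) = (x + 7)/(x*(x - 6))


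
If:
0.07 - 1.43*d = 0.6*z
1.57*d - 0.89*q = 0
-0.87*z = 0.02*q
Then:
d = 0.05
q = 0.09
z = -0.00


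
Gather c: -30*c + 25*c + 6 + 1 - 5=2 - 5*c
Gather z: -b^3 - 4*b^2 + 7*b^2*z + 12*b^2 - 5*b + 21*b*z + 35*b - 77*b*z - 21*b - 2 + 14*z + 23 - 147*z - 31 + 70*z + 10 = -b^3 + 8*b^2 + 9*b + z*(7*b^2 - 56*b - 63)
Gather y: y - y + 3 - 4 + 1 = 0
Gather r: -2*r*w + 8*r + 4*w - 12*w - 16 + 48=r*(8 - 2*w) - 8*w + 32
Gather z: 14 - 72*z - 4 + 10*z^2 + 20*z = 10*z^2 - 52*z + 10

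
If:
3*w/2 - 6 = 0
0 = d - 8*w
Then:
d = 32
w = 4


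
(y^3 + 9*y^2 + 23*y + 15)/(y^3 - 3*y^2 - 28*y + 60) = (y^2 + 4*y + 3)/(y^2 - 8*y + 12)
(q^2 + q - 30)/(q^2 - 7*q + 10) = (q + 6)/(q - 2)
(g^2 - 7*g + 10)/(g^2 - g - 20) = (g - 2)/(g + 4)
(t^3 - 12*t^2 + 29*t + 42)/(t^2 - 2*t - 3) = (t^2 - 13*t + 42)/(t - 3)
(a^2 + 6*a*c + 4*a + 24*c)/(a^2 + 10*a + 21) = (a^2 + 6*a*c + 4*a + 24*c)/(a^2 + 10*a + 21)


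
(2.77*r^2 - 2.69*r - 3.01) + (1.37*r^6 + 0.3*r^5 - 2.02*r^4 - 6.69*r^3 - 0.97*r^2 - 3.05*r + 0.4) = 1.37*r^6 + 0.3*r^5 - 2.02*r^4 - 6.69*r^3 + 1.8*r^2 - 5.74*r - 2.61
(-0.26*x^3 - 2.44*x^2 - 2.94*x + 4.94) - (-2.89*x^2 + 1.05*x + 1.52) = -0.26*x^3 + 0.45*x^2 - 3.99*x + 3.42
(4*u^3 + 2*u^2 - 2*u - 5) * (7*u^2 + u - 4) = 28*u^5 + 18*u^4 - 28*u^3 - 45*u^2 + 3*u + 20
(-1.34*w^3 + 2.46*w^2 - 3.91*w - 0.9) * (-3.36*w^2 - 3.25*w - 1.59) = 4.5024*w^5 - 3.9106*w^4 + 7.2732*w^3 + 11.8201*w^2 + 9.1419*w + 1.431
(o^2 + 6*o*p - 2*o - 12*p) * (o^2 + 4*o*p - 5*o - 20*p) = o^4 + 10*o^3*p - 7*o^3 + 24*o^2*p^2 - 70*o^2*p + 10*o^2 - 168*o*p^2 + 100*o*p + 240*p^2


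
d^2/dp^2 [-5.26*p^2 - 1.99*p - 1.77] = -10.5200000000000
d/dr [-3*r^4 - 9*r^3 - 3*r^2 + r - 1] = -12*r^3 - 27*r^2 - 6*r + 1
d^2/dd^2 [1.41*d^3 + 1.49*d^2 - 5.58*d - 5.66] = 8.46*d + 2.98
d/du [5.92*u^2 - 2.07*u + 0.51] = 11.84*u - 2.07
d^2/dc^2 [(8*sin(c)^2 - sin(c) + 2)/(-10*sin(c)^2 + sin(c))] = 2*(-10*sin(c)^2 + 399*sin(c) - 10 - 599/sin(c) + 60/sin(c)^2 - 2/sin(c)^3)/(10*sin(c) - 1)^3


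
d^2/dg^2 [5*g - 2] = 0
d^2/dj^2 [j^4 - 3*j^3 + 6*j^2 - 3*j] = 12*j^2 - 18*j + 12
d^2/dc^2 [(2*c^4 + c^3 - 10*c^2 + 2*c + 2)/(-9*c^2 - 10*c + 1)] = 6*(-54*c^6 - 180*c^5 - 182*c^4 - 337*c^3 - 66*c^2 - 199*c - 76)/(729*c^6 + 2430*c^5 + 2457*c^4 + 460*c^3 - 273*c^2 + 30*c - 1)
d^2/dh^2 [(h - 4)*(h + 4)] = 2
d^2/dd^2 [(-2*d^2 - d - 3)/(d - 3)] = -48/(d^3 - 9*d^2 + 27*d - 27)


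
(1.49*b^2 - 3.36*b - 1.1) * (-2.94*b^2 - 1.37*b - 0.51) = -4.3806*b^4 + 7.8371*b^3 + 7.0773*b^2 + 3.2206*b + 0.561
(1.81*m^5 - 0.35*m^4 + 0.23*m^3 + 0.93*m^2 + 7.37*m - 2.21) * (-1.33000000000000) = -2.4073*m^5 + 0.4655*m^4 - 0.3059*m^3 - 1.2369*m^2 - 9.8021*m + 2.9393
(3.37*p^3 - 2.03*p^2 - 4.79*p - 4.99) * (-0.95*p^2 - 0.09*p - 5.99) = -3.2015*p^5 + 1.6252*p^4 - 15.4531*p^3 + 17.3313*p^2 + 29.1412*p + 29.8901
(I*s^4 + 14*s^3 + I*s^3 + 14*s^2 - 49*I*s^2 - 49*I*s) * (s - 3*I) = I*s^5 + 17*s^4 + I*s^4 + 17*s^3 - 91*I*s^3 - 147*s^2 - 91*I*s^2 - 147*s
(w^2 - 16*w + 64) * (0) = 0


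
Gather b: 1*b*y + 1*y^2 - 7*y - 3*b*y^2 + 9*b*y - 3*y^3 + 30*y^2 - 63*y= b*(-3*y^2 + 10*y) - 3*y^3 + 31*y^2 - 70*y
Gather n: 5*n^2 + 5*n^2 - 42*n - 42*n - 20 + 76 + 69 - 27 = 10*n^2 - 84*n + 98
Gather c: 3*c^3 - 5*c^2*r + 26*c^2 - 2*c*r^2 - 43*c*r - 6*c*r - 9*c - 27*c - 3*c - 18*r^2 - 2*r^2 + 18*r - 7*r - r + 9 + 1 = 3*c^3 + c^2*(26 - 5*r) + c*(-2*r^2 - 49*r - 39) - 20*r^2 + 10*r + 10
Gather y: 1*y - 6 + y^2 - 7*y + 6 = y^2 - 6*y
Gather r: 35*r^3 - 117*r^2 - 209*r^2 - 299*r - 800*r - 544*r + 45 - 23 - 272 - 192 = 35*r^3 - 326*r^2 - 1643*r - 442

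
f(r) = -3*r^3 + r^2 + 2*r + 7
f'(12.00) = -1270.00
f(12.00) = -5009.00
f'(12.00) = -1270.00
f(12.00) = -5009.00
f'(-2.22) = -46.80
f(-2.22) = 40.31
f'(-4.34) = -176.20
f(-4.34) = 262.40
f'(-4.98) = -231.16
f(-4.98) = 392.36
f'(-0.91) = -7.27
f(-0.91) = 8.27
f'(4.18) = -146.89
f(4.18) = -186.27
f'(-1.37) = -17.63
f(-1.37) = 13.85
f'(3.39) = -94.65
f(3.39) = -91.60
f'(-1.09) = -10.87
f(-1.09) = 9.89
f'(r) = -9*r^2 + 2*r + 2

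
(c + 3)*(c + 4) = c^2 + 7*c + 12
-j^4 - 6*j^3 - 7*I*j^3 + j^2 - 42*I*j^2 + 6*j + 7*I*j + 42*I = (j + 6)*(j + 7*I)*(-I*j - I)*(-I*j + I)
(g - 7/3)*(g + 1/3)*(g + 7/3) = g^3 + g^2/3 - 49*g/9 - 49/27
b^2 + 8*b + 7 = (b + 1)*(b + 7)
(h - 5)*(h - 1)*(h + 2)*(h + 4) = h^4 - 23*h^2 - 18*h + 40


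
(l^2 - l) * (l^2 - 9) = l^4 - l^3 - 9*l^2 + 9*l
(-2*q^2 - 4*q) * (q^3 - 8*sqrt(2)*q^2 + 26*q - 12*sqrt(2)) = -2*q^5 - 4*q^4 + 16*sqrt(2)*q^4 - 52*q^3 + 32*sqrt(2)*q^3 - 104*q^2 + 24*sqrt(2)*q^2 + 48*sqrt(2)*q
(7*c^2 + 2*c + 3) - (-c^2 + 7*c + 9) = 8*c^2 - 5*c - 6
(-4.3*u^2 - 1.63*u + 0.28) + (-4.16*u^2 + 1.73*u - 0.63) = -8.46*u^2 + 0.1*u - 0.35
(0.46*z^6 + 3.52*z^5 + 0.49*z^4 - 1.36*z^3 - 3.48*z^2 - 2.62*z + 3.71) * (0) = 0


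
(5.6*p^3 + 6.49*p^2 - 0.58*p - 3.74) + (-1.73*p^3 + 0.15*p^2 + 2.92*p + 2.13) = 3.87*p^3 + 6.64*p^2 + 2.34*p - 1.61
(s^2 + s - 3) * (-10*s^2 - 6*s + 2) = -10*s^4 - 16*s^3 + 26*s^2 + 20*s - 6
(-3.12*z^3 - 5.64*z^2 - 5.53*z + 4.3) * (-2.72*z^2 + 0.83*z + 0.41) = 8.4864*z^5 + 12.7512*z^4 + 9.0812*z^3 - 18.5983*z^2 + 1.3017*z + 1.763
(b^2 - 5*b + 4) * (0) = 0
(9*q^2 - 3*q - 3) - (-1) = 9*q^2 - 3*q - 2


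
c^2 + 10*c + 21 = (c + 3)*(c + 7)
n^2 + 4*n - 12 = (n - 2)*(n + 6)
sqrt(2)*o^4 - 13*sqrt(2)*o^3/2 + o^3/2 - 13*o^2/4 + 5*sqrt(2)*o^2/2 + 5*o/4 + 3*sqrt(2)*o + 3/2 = (o - 6)*(o - 1)*(o + 1/2)*(sqrt(2)*o + 1/2)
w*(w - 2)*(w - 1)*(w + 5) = w^4 + 2*w^3 - 13*w^2 + 10*w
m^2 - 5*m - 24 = (m - 8)*(m + 3)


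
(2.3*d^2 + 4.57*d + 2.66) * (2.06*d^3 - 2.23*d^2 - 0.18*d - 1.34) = 4.738*d^5 + 4.2852*d^4 - 5.1255*d^3 - 9.8364*d^2 - 6.6026*d - 3.5644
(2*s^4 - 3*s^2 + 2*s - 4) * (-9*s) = -18*s^5 + 27*s^3 - 18*s^2 + 36*s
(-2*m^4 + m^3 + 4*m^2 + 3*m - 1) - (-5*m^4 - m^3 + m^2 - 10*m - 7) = 3*m^4 + 2*m^3 + 3*m^2 + 13*m + 6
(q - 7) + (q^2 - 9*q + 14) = q^2 - 8*q + 7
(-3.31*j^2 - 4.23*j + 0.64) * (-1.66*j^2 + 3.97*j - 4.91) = 5.4946*j^4 - 6.1189*j^3 - 1.6034*j^2 + 23.3101*j - 3.1424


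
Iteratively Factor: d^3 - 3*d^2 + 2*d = (d - 2)*(d^2 - d) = d*(d - 2)*(d - 1)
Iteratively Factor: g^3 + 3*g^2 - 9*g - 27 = (g + 3)*(g^2 - 9) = (g + 3)^2*(g - 3)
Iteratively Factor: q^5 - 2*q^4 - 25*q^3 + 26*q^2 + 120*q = (q - 3)*(q^4 + q^3 - 22*q^2 - 40*q) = (q - 3)*(q + 2)*(q^3 - q^2 - 20*q) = (q - 5)*(q - 3)*(q + 2)*(q^2 + 4*q) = q*(q - 5)*(q - 3)*(q + 2)*(q + 4)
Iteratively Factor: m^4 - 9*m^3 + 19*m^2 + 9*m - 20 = (m + 1)*(m^3 - 10*m^2 + 29*m - 20) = (m - 5)*(m + 1)*(m^2 - 5*m + 4) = (m - 5)*(m - 4)*(m + 1)*(m - 1)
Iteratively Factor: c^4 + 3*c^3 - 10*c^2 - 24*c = (c - 3)*(c^3 + 6*c^2 + 8*c) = c*(c - 3)*(c^2 + 6*c + 8) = c*(c - 3)*(c + 2)*(c + 4)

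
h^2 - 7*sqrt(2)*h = h*(h - 7*sqrt(2))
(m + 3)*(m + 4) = m^2 + 7*m + 12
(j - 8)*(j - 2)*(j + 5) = j^3 - 5*j^2 - 34*j + 80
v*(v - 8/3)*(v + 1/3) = v^3 - 7*v^2/3 - 8*v/9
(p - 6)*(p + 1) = p^2 - 5*p - 6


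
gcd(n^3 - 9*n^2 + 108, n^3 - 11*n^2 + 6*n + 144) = n^2 - 3*n - 18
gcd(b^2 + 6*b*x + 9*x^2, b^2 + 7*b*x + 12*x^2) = b + 3*x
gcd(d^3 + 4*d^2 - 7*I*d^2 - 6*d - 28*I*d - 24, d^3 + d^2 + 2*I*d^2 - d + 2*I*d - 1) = 1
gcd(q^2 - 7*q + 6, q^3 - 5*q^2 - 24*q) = 1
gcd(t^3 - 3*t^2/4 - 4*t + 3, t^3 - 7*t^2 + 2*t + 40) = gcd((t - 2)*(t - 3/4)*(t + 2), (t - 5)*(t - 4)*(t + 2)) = t + 2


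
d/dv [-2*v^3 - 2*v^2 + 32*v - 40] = -6*v^2 - 4*v + 32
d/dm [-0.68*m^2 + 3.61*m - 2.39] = 3.61 - 1.36*m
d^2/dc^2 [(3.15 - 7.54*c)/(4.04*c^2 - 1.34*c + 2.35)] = (-(7.54*c - 3.15)*(8.08*c - 1.34)*(16.16*c - 2.68) + (182.7696*c - 45.6592)*(4.04*c^2 - 1.34*c + 2.35))/(4.04*c^2 - 1.34*c + 2.35)^3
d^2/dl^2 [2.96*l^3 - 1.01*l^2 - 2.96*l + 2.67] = 17.76*l - 2.02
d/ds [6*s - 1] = 6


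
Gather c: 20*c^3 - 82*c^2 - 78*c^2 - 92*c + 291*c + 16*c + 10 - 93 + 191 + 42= 20*c^3 - 160*c^2 + 215*c + 150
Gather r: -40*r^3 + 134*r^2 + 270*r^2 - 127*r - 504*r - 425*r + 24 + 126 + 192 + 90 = -40*r^3 + 404*r^2 - 1056*r + 432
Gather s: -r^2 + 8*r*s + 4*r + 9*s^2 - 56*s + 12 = -r^2 + 4*r + 9*s^2 + s*(8*r - 56) + 12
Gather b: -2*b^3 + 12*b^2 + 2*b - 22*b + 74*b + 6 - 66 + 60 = -2*b^3 + 12*b^2 + 54*b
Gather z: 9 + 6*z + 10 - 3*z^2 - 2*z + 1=-3*z^2 + 4*z + 20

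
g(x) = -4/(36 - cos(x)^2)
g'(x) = 8*sin(x)*cos(x)/(36 - cos(x)^2)^2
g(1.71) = -0.11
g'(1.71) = -0.00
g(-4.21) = -0.11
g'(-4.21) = -0.00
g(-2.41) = -0.11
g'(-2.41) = 0.00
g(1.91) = -0.11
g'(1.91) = -0.00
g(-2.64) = -0.11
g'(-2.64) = 0.00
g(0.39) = -0.11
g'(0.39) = 0.00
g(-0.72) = -0.11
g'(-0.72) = -0.00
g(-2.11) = -0.11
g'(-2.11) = 0.00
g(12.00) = -0.11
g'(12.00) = 0.00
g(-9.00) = -0.11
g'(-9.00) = 0.00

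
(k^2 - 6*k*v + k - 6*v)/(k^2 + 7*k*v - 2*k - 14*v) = (k^2 - 6*k*v + k - 6*v)/(k^2 + 7*k*v - 2*k - 14*v)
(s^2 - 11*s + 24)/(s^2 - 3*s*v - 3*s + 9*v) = (s - 8)/(s - 3*v)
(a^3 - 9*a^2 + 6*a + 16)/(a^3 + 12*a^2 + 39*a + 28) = (a^2 - 10*a + 16)/(a^2 + 11*a + 28)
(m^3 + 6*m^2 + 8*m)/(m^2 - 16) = m*(m + 2)/(m - 4)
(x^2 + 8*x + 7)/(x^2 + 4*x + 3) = (x + 7)/(x + 3)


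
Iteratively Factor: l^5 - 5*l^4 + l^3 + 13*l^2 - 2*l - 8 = (l - 1)*(l^4 - 4*l^3 - 3*l^2 + 10*l + 8) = (l - 4)*(l - 1)*(l^3 - 3*l - 2) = (l - 4)*(l - 1)*(l + 1)*(l^2 - l - 2) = (l - 4)*(l - 1)*(l + 1)^2*(l - 2)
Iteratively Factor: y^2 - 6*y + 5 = (y - 1)*(y - 5)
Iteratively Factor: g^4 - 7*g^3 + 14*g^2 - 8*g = (g - 1)*(g^3 - 6*g^2 + 8*g) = (g - 4)*(g - 1)*(g^2 - 2*g) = (g - 4)*(g - 2)*(g - 1)*(g)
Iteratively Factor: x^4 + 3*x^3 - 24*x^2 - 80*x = (x)*(x^3 + 3*x^2 - 24*x - 80) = x*(x + 4)*(x^2 - x - 20) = x*(x + 4)^2*(x - 5)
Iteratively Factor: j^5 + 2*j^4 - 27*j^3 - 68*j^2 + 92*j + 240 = (j - 2)*(j^4 + 4*j^3 - 19*j^2 - 106*j - 120) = (j - 2)*(j + 3)*(j^3 + j^2 - 22*j - 40) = (j - 5)*(j - 2)*(j + 3)*(j^2 + 6*j + 8) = (j - 5)*(j - 2)*(j + 2)*(j + 3)*(j + 4)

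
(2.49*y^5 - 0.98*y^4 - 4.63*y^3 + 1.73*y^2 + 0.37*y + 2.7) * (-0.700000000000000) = -1.743*y^5 + 0.686*y^4 + 3.241*y^3 - 1.211*y^2 - 0.259*y - 1.89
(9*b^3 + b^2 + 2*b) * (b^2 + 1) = 9*b^5 + b^4 + 11*b^3 + b^2 + 2*b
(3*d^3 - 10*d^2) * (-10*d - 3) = -30*d^4 + 91*d^3 + 30*d^2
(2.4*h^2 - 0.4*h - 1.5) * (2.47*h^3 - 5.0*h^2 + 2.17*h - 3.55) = 5.928*h^5 - 12.988*h^4 + 3.503*h^3 - 1.888*h^2 - 1.835*h + 5.325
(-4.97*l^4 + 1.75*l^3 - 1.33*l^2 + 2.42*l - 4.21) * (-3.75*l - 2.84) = 18.6375*l^5 + 7.5523*l^4 + 0.017500000000001*l^3 - 5.2978*l^2 + 8.9147*l + 11.9564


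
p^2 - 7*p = p*(p - 7)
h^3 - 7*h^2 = h^2*(h - 7)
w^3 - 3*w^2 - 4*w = w*(w - 4)*(w + 1)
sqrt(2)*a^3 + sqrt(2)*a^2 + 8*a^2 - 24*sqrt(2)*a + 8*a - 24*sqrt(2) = (a - 2*sqrt(2))*(a + 6*sqrt(2))*(sqrt(2)*a + sqrt(2))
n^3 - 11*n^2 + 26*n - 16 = (n - 8)*(n - 2)*(n - 1)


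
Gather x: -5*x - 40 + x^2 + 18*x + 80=x^2 + 13*x + 40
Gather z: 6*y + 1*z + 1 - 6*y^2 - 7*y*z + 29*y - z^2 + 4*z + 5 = -6*y^2 + 35*y - z^2 + z*(5 - 7*y) + 6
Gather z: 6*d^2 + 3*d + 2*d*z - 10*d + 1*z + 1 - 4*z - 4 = 6*d^2 - 7*d + z*(2*d - 3) - 3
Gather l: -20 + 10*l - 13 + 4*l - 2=14*l - 35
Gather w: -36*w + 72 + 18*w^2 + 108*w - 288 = 18*w^2 + 72*w - 216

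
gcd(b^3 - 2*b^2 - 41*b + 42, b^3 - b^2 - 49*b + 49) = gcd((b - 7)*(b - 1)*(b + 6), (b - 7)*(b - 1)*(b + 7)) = b^2 - 8*b + 7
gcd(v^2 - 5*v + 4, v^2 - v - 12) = v - 4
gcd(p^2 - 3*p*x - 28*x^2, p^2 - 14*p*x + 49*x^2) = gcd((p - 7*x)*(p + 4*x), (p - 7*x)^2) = -p + 7*x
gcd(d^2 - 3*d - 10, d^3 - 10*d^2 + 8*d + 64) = d + 2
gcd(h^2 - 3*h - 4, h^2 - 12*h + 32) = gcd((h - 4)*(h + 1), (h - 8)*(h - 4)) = h - 4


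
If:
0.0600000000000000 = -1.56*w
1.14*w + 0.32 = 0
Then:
No Solution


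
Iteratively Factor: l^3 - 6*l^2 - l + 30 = (l + 2)*(l^2 - 8*l + 15) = (l - 3)*(l + 2)*(l - 5)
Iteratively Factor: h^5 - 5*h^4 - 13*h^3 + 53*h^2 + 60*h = (h)*(h^4 - 5*h^3 - 13*h^2 + 53*h + 60) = h*(h - 5)*(h^3 - 13*h - 12) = h*(h - 5)*(h + 1)*(h^2 - h - 12) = h*(h - 5)*(h - 4)*(h + 1)*(h + 3)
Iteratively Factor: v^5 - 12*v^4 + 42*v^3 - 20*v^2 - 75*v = (v - 5)*(v^4 - 7*v^3 + 7*v^2 + 15*v) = (v - 5)^2*(v^3 - 2*v^2 - 3*v) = (v - 5)^2*(v - 3)*(v^2 + v) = v*(v - 5)^2*(v - 3)*(v + 1)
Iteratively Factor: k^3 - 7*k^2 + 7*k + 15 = (k - 5)*(k^2 - 2*k - 3) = (k - 5)*(k - 3)*(k + 1)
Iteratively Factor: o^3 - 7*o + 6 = (o - 2)*(o^2 + 2*o - 3) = (o - 2)*(o + 3)*(o - 1)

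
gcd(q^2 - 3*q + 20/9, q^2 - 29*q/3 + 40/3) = q - 5/3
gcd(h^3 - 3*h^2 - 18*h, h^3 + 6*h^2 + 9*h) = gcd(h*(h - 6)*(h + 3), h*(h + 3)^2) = h^2 + 3*h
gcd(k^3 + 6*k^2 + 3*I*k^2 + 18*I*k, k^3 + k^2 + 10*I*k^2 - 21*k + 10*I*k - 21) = k + 3*I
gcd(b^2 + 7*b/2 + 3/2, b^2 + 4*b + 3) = b + 3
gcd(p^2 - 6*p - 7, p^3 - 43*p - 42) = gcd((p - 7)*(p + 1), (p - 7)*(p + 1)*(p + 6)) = p^2 - 6*p - 7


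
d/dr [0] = 0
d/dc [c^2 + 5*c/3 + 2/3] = 2*c + 5/3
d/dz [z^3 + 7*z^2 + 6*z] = 3*z^2 + 14*z + 6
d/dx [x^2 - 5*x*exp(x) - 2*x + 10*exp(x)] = -5*x*exp(x) + 2*x + 5*exp(x) - 2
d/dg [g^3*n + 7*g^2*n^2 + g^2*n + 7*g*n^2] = n*(3*g^2 + 14*g*n + 2*g + 7*n)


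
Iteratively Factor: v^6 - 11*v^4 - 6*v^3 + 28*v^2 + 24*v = (v + 2)*(v^5 - 2*v^4 - 7*v^3 + 8*v^2 + 12*v) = (v - 2)*(v + 2)*(v^4 - 7*v^2 - 6*v) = v*(v - 2)*(v + 2)*(v^3 - 7*v - 6) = v*(v - 2)*(v + 2)^2*(v^2 - 2*v - 3) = v*(v - 2)*(v + 1)*(v + 2)^2*(v - 3)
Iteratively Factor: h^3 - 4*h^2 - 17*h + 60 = (h + 4)*(h^2 - 8*h + 15) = (h - 3)*(h + 4)*(h - 5)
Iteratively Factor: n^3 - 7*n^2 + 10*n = (n - 2)*(n^2 - 5*n) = (n - 5)*(n - 2)*(n)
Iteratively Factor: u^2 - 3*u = (u)*(u - 3)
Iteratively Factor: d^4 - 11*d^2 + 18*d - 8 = (d - 2)*(d^3 + 2*d^2 - 7*d + 4) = (d - 2)*(d - 1)*(d^2 + 3*d - 4) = (d - 2)*(d - 1)^2*(d + 4)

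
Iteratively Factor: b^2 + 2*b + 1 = (b + 1)*(b + 1)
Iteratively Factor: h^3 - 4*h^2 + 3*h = (h - 1)*(h^2 - 3*h) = h*(h - 1)*(h - 3)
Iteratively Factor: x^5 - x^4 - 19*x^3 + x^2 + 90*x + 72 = (x - 3)*(x^4 + 2*x^3 - 13*x^2 - 38*x - 24) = (x - 3)*(x + 3)*(x^3 - x^2 - 10*x - 8) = (x - 3)*(x + 2)*(x + 3)*(x^2 - 3*x - 4) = (x - 4)*(x - 3)*(x + 2)*(x + 3)*(x + 1)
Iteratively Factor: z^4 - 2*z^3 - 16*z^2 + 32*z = (z - 4)*(z^3 + 2*z^2 - 8*z) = (z - 4)*(z + 4)*(z^2 - 2*z) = z*(z - 4)*(z + 4)*(z - 2)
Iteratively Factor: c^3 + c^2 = (c + 1)*(c^2) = c*(c + 1)*(c)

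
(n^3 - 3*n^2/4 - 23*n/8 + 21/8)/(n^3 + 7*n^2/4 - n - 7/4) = (n - 3/2)/(n + 1)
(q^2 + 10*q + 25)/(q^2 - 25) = (q + 5)/(q - 5)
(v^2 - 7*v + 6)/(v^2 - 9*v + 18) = (v - 1)/(v - 3)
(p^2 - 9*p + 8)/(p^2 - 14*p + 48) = (p - 1)/(p - 6)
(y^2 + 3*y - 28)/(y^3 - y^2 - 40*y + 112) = 1/(y - 4)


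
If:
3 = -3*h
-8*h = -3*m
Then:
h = -1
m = -8/3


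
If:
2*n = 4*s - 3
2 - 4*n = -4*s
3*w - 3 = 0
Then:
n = 5/2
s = 2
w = 1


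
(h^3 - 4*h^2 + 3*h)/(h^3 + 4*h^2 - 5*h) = (h - 3)/(h + 5)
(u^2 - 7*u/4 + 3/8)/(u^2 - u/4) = (u - 3/2)/u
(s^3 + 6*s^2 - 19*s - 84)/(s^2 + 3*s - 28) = s + 3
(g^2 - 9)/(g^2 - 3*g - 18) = (g - 3)/(g - 6)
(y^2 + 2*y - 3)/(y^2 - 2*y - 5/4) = 4*(-y^2 - 2*y + 3)/(-4*y^2 + 8*y + 5)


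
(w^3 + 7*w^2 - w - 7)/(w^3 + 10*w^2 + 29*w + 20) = (w^2 + 6*w - 7)/(w^2 + 9*w + 20)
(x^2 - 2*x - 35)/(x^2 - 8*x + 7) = (x + 5)/(x - 1)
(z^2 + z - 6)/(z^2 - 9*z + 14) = (z + 3)/(z - 7)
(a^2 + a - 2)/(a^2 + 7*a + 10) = (a - 1)/(a + 5)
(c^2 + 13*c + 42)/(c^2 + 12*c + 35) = (c + 6)/(c + 5)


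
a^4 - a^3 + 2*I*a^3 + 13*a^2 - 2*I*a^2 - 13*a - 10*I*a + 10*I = (a - 1)*(a - 2*I)*(a - I)*(a + 5*I)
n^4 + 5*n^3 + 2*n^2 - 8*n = n*(n - 1)*(n + 2)*(n + 4)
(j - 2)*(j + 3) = j^2 + j - 6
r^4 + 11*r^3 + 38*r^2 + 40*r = r*(r + 2)*(r + 4)*(r + 5)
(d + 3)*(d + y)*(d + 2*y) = d^3 + 3*d^2*y + 3*d^2 + 2*d*y^2 + 9*d*y + 6*y^2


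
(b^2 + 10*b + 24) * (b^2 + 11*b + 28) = b^4 + 21*b^3 + 162*b^2 + 544*b + 672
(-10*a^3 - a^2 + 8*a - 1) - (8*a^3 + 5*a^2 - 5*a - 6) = -18*a^3 - 6*a^2 + 13*a + 5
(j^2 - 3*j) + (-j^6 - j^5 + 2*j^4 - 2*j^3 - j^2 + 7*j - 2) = -j^6 - j^5 + 2*j^4 - 2*j^3 + 4*j - 2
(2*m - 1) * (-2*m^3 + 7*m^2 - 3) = -4*m^4 + 16*m^3 - 7*m^2 - 6*m + 3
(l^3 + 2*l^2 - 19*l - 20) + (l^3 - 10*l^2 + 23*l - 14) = 2*l^3 - 8*l^2 + 4*l - 34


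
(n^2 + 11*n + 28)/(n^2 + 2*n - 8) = (n + 7)/(n - 2)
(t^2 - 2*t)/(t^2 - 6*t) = (t - 2)/(t - 6)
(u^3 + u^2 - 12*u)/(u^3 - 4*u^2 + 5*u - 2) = u*(u^2 + u - 12)/(u^3 - 4*u^2 + 5*u - 2)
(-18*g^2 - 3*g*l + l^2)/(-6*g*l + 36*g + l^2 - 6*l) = (3*g + l)/(l - 6)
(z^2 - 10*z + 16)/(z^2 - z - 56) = (z - 2)/(z + 7)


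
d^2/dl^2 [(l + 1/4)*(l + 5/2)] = 2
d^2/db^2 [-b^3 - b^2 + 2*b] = -6*b - 2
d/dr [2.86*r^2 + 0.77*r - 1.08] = 5.72*r + 0.77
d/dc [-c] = -1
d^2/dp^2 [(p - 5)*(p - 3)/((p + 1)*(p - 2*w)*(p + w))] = 2*(2*(4 - p)*(p + 1)^2*(p - 2*w)^2*(p + w) + 2*(4 - p)*(p + 1)^2*(p - 2*w)*(p + w)^2 + 2*(4 - p)*(p + 1)*(p - 2*w)^2*(p + w)^2 + (p - 5)*(p - 3)*(p + 1)^2*(p - 2*w)^2 + (p - 5)*(p - 3)*(p + 1)^2*(p - 2*w)*(p + w) + (p - 5)*(p - 3)*(p + 1)^2*(p + w)^2 + (p - 5)*(p - 3)*(p + 1)*(p - 2*w)^2*(p + w) + (p - 5)*(p - 3)*(p + 1)*(p - 2*w)*(p + w)^2 + (p - 5)*(p - 3)*(p - 2*w)^2*(p + w)^2 + (p + 1)^2*(p - 2*w)^2*(p + w)^2)/((p + 1)^3*(p - 2*w)^3*(p + w)^3)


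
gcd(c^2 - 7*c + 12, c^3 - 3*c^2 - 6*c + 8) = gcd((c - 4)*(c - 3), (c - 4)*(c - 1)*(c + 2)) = c - 4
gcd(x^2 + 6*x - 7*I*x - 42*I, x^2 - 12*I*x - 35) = x - 7*I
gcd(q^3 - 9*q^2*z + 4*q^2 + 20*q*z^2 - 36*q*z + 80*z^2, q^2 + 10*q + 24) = q + 4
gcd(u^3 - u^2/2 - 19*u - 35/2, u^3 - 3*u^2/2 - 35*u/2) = u^2 - 3*u/2 - 35/2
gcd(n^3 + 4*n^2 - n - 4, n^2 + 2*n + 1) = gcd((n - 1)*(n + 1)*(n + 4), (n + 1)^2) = n + 1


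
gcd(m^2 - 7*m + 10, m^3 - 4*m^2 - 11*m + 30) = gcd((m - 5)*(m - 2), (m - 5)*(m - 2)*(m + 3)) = m^2 - 7*m + 10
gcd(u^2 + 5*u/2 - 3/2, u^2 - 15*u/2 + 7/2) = u - 1/2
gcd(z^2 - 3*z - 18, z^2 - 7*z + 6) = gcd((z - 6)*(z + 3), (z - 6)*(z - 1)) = z - 6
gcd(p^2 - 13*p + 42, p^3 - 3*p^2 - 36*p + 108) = p - 6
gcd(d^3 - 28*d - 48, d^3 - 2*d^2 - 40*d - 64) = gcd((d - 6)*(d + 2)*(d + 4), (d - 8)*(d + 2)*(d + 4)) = d^2 + 6*d + 8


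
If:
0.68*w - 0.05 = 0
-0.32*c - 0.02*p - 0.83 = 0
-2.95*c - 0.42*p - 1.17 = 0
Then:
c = -4.31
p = 27.51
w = 0.07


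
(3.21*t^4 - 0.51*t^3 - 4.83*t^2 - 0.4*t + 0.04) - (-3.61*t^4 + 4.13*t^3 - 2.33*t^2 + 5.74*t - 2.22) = 6.82*t^4 - 4.64*t^3 - 2.5*t^2 - 6.14*t + 2.26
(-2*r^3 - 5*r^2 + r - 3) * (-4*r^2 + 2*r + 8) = 8*r^5 + 16*r^4 - 30*r^3 - 26*r^2 + 2*r - 24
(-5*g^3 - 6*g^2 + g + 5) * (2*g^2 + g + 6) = -10*g^5 - 17*g^4 - 34*g^3 - 25*g^2 + 11*g + 30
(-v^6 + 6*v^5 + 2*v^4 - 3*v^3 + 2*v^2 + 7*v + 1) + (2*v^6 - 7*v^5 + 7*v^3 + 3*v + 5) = v^6 - v^5 + 2*v^4 + 4*v^3 + 2*v^2 + 10*v + 6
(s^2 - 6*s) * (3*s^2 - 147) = 3*s^4 - 18*s^3 - 147*s^2 + 882*s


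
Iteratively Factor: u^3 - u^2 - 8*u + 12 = (u - 2)*(u^2 + u - 6) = (u - 2)^2*(u + 3)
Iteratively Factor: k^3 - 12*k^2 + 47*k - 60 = (k - 5)*(k^2 - 7*k + 12) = (k - 5)*(k - 4)*(k - 3)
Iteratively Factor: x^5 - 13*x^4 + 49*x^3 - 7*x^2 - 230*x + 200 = (x - 5)*(x^4 - 8*x^3 + 9*x^2 + 38*x - 40) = (x - 5)*(x - 1)*(x^3 - 7*x^2 + 2*x + 40) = (x - 5)*(x - 4)*(x - 1)*(x^2 - 3*x - 10) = (x - 5)^2*(x - 4)*(x - 1)*(x + 2)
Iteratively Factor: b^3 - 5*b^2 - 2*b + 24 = (b - 3)*(b^2 - 2*b - 8) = (b - 4)*(b - 3)*(b + 2)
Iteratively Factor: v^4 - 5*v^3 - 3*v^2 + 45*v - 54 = (v - 3)*(v^3 - 2*v^2 - 9*v + 18) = (v - 3)^2*(v^2 + v - 6) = (v - 3)^2*(v - 2)*(v + 3)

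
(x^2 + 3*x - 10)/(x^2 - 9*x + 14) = (x + 5)/(x - 7)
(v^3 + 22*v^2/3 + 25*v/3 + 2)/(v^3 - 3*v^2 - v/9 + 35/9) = 3*(3*v^2 + 19*v + 6)/(9*v^2 - 36*v + 35)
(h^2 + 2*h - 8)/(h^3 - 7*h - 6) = (-h^2 - 2*h + 8)/(-h^3 + 7*h + 6)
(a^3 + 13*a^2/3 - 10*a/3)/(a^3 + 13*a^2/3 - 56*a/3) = (3*a^2 + 13*a - 10)/(3*a^2 + 13*a - 56)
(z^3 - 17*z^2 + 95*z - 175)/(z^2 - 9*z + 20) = (z^2 - 12*z + 35)/(z - 4)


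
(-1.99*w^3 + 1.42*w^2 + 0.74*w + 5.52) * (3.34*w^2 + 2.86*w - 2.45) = -6.6466*w^5 - 0.9486*w^4 + 11.4083*w^3 + 17.0742*w^2 + 13.9742*w - 13.524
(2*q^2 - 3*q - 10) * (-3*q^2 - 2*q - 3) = -6*q^4 + 5*q^3 + 30*q^2 + 29*q + 30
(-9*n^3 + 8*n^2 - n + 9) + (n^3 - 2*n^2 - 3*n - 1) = -8*n^3 + 6*n^2 - 4*n + 8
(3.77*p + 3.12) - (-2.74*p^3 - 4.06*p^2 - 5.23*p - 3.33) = 2.74*p^3 + 4.06*p^2 + 9.0*p + 6.45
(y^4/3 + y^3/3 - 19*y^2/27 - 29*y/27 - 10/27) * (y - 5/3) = y^5/3 - 2*y^4/9 - 34*y^3/27 + 8*y^2/81 + 115*y/81 + 50/81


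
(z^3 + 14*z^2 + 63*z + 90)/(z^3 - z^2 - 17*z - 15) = (z^2 + 11*z + 30)/(z^2 - 4*z - 5)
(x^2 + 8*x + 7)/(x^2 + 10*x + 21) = (x + 1)/(x + 3)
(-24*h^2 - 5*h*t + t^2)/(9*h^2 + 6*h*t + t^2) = (-8*h + t)/(3*h + t)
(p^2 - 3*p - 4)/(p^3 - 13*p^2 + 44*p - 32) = (p + 1)/(p^2 - 9*p + 8)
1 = 1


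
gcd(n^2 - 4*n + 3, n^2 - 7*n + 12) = n - 3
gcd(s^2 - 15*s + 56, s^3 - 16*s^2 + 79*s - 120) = s - 8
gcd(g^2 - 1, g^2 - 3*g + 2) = g - 1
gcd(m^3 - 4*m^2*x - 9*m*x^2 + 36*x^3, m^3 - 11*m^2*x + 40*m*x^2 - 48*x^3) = m^2 - 7*m*x + 12*x^2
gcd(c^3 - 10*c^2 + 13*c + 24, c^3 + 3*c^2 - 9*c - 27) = c - 3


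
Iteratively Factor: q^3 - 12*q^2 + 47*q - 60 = (q - 3)*(q^2 - 9*q + 20) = (q - 5)*(q - 3)*(q - 4)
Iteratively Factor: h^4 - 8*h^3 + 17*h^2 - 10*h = (h - 5)*(h^3 - 3*h^2 + 2*h) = (h - 5)*(h - 1)*(h^2 - 2*h) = h*(h - 5)*(h - 1)*(h - 2)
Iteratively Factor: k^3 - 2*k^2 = (k - 2)*(k^2) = k*(k - 2)*(k)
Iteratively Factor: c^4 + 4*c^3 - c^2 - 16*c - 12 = (c + 3)*(c^3 + c^2 - 4*c - 4) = (c + 2)*(c + 3)*(c^2 - c - 2) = (c + 1)*(c + 2)*(c + 3)*(c - 2)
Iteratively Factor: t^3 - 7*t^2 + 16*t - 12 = (t - 3)*(t^2 - 4*t + 4) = (t - 3)*(t - 2)*(t - 2)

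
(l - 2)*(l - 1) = l^2 - 3*l + 2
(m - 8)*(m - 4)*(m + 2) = m^3 - 10*m^2 + 8*m + 64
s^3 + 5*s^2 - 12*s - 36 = (s - 3)*(s + 2)*(s + 6)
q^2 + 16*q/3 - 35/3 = (q - 5/3)*(q + 7)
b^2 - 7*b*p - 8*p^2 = (b - 8*p)*(b + p)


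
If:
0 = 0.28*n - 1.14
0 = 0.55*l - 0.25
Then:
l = 0.45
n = 4.07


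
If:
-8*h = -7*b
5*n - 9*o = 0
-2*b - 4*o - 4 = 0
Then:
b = -2*o - 2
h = -7*o/4 - 7/4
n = 9*o/5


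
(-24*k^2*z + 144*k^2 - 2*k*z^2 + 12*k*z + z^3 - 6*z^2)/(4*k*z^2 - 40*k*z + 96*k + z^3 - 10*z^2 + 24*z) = (-6*k + z)/(z - 4)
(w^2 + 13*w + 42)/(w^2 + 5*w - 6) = (w + 7)/(w - 1)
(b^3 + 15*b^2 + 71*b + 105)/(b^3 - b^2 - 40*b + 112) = (b^2 + 8*b + 15)/(b^2 - 8*b + 16)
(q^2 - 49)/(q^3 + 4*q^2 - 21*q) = (q - 7)/(q*(q - 3))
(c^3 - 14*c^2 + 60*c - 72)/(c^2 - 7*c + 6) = (c^2 - 8*c + 12)/(c - 1)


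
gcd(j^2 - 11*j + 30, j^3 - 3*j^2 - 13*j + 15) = j - 5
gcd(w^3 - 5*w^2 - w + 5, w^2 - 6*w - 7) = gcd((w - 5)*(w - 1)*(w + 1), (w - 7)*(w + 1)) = w + 1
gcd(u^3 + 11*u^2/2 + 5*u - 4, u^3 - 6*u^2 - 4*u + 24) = u + 2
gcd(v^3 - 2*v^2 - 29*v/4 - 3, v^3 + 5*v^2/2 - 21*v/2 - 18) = v + 3/2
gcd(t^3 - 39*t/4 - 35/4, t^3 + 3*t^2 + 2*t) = t + 1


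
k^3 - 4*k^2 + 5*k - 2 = (k - 2)*(k - 1)^2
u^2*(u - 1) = u^3 - u^2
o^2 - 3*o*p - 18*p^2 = (o - 6*p)*(o + 3*p)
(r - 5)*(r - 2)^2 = r^3 - 9*r^2 + 24*r - 20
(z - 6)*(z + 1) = z^2 - 5*z - 6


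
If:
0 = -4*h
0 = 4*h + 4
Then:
No Solution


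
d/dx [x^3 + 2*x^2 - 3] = x*(3*x + 4)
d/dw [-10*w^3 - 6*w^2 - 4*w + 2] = -30*w^2 - 12*w - 4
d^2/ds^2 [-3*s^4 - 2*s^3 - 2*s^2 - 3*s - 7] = -36*s^2 - 12*s - 4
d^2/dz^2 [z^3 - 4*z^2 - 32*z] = 6*z - 8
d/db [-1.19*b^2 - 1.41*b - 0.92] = -2.38*b - 1.41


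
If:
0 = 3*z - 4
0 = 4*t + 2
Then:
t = -1/2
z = 4/3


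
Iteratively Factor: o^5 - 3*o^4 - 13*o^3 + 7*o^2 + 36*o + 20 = (o - 2)*(o^4 - o^3 - 15*o^2 - 23*o - 10) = (o - 2)*(o + 2)*(o^3 - 3*o^2 - 9*o - 5) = (o - 2)*(o + 1)*(o + 2)*(o^2 - 4*o - 5) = (o - 5)*(o - 2)*(o + 1)*(o + 2)*(o + 1)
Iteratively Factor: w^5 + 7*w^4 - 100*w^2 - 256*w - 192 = (w + 3)*(w^4 + 4*w^3 - 12*w^2 - 64*w - 64) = (w + 2)*(w + 3)*(w^3 + 2*w^2 - 16*w - 32) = (w + 2)*(w + 3)*(w + 4)*(w^2 - 2*w - 8) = (w - 4)*(w + 2)*(w + 3)*(w + 4)*(w + 2)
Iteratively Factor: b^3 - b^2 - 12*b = (b - 4)*(b^2 + 3*b) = b*(b - 4)*(b + 3)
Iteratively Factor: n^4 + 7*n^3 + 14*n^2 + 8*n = (n + 4)*(n^3 + 3*n^2 + 2*n) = n*(n + 4)*(n^2 + 3*n + 2) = n*(n + 2)*(n + 4)*(n + 1)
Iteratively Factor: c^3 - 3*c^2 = (c - 3)*(c^2) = c*(c - 3)*(c)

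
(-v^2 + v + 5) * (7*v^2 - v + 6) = -7*v^4 + 8*v^3 + 28*v^2 + v + 30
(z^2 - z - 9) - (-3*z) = z^2 + 2*z - 9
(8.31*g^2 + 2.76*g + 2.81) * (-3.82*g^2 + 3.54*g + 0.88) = -31.7442*g^4 + 18.8742*g^3 + 6.349*g^2 + 12.3762*g + 2.4728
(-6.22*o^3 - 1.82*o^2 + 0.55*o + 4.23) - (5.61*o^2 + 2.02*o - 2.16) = -6.22*o^3 - 7.43*o^2 - 1.47*o + 6.39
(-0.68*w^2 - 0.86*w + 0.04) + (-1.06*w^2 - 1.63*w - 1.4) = -1.74*w^2 - 2.49*w - 1.36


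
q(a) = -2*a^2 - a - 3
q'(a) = -4*a - 1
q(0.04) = -3.04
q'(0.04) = -1.16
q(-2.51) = -13.09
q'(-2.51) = 9.04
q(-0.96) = -3.88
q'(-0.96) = 2.84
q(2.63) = -19.46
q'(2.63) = -11.52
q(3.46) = -30.40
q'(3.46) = -14.84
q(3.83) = -36.17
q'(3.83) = -16.32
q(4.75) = -52.88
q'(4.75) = -20.00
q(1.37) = -8.12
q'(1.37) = -6.48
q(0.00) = -3.00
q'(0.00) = -1.00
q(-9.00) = -156.00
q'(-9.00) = 35.00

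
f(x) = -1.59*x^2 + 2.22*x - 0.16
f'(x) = 2.22 - 3.18*x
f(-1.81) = -9.39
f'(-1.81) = 7.98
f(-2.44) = -15.04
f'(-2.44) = 9.98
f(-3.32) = -25.06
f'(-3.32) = 12.78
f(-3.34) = -25.31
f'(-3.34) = 12.84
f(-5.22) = -55.07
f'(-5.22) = 18.82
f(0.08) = 0.01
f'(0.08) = 1.97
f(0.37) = 0.44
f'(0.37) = 1.04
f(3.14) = -8.87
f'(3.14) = -7.77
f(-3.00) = -21.13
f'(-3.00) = 11.76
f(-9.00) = -148.93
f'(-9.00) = 30.84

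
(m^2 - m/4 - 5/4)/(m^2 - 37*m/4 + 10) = (m + 1)/(m - 8)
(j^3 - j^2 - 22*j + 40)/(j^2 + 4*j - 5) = (j^2 - 6*j + 8)/(j - 1)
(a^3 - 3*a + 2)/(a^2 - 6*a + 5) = (a^2 + a - 2)/(a - 5)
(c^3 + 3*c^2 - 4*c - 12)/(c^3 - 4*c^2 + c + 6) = (c^2 + 5*c + 6)/(c^2 - 2*c - 3)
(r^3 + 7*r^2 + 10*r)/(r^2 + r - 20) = r*(r + 2)/(r - 4)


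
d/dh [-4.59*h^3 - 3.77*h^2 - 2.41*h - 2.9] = -13.77*h^2 - 7.54*h - 2.41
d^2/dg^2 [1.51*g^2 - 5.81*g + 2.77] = 3.02000000000000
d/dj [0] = 0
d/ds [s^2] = 2*s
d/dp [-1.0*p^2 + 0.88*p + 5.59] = 0.88 - 2.0*p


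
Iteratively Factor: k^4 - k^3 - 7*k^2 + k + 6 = (k - 1)*(k^3 - 7*k - 6) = (k - 3)*(k - 1)*(k^2 + 3*k + 2) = (k - 3)*(k - 1)*(k + 1)*(k + 2)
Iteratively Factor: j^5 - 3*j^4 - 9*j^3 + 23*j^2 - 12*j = (j)*(j^4 - 3*j^3 - 9*j^2 + 23*j - 12) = j*(j + 3)*(j^3 - 6*j^2 + 9*j - 4) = j*(j - 1)*(j + 3)*(j^2 - 5*j + 4) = j*(j - 1)^2*(j + 3)*(j - 4)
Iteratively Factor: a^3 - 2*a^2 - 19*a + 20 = (a + 4)*(a^2 - 6*a + 5) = (a - 5)*(a + 4)*(a - 1)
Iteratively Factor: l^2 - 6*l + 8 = (l - 4)*(l - 2)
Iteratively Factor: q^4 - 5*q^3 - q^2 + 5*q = (q)*(q^3 - 5*q^2 - q + 5) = q*(q - 5)*(q^2 - 1) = q*(q - 5)*(q - 1)*(q + 1)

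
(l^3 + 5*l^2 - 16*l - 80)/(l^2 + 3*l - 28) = (l^2 + 9*l + 20)/(l + 7)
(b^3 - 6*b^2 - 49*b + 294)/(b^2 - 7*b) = b + 1 - 42/b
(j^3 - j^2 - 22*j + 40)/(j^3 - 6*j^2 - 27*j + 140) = (j - 2)/(j - 7)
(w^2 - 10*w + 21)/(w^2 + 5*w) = (w^2 - 10*w + 21)/(w*(w + 5))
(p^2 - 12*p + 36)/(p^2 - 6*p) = (p - 6)/p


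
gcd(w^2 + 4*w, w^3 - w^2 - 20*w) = w^2 + 4*w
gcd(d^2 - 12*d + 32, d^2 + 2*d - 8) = 1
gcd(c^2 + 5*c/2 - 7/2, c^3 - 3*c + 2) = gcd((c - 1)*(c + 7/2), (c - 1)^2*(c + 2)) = c - 1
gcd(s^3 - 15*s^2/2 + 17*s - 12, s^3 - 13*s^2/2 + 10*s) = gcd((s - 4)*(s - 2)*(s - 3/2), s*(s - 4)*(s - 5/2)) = s - 4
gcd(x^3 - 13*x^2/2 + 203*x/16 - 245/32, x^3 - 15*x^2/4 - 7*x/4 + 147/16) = x^2 - 21*x/4 + 49/8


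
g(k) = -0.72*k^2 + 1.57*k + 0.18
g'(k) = 1.57 - 1.44*k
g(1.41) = 0.96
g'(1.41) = -0.46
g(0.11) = 0.34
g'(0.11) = 1.41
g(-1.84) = -5.15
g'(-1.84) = 4.22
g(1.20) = 1.03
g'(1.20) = -0.16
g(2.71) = -0.85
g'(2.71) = -2.33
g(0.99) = 1.03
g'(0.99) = 0.14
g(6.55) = -20.43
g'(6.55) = -7.86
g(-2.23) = -6.90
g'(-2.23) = 4.78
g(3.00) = -1.59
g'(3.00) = -2.75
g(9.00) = -44.01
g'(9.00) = -11.39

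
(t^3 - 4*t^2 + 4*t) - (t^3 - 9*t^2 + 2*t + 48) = 5*t^2 + 2*t - 48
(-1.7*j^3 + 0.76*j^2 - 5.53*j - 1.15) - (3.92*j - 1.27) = -1.7*j^3 + 0.76*j^2 - 9.45*j + 0.12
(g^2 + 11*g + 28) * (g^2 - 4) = g^4 + 11*g^3 + 24*g^2 - 44*g - 112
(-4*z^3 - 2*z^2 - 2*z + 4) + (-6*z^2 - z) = -4*z^3 - 8*z^2 - 3*z + 4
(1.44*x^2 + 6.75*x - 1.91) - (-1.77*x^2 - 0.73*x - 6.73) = 3.21*x^2 + 7.48*x + 4.82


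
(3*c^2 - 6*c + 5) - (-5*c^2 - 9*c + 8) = 8*c^2 + 3*c - 3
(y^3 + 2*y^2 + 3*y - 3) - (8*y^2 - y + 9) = y^3 - 6*y^2 + 4*y - 12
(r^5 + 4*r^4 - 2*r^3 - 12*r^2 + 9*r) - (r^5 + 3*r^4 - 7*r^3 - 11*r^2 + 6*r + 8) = r^4 + 5*r^3 - r^2 + 3*r - 8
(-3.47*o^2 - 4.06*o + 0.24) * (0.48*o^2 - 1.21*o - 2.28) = -1.6656*o^4 + 2.2499*o^3 + 12.9394*o^2 + 8.9664*o - 0.5472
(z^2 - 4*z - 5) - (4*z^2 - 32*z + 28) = -3*z^2 + 28*z - 33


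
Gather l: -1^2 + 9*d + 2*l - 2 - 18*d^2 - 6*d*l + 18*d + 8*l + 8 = -18*d^2 + 27*d + l*(10 - 6*d) + 5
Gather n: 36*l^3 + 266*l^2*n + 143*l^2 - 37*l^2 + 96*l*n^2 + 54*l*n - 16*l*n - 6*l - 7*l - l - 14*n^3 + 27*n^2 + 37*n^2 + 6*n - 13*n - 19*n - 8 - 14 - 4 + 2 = 36*l^3 + 106*l^2 - 14*l - 14*n^3 + n^2*(96*l + 64) + n*(266*l^2 + 38*l - 26) - 24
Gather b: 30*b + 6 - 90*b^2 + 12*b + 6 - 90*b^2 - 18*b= -180*b^2 + 24*b + 12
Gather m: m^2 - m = m^2 - m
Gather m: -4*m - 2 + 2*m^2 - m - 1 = 2*m^2 - 5*m - 3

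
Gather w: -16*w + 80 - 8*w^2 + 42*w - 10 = -8*w^2 + 26*w + 70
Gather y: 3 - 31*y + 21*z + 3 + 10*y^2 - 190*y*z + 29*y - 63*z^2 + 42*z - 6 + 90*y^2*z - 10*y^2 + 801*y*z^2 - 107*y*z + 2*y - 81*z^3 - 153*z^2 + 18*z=90*y^2*z + y*(801*z^2 - 297*z) - 81*z^3 - 216*z^2 + 81*z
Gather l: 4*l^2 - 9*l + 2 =4*l^2 - 9*l + 2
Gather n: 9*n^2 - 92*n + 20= 9*n^2 - 92*n + 20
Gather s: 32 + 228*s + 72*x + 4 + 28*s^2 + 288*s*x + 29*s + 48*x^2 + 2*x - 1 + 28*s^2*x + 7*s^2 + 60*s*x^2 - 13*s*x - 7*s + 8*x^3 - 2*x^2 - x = s^2*(28*x + 35) + s*(60*x^2 + 275*x + 250) + 8*x^3 + 46*x^2 + 73*x + 35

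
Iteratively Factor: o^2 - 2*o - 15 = (o + 3)*(o - 5)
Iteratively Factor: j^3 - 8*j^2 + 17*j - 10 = (j - 2)*(j^2 - 6*j + 5) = (j - 5)*(j - 2)*(j - 1)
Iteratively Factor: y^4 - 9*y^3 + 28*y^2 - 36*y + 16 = (y - 4)*(y^3 - 5*y^2 + 8*y - 4) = (y - 4)*(y - 1)*(y^2 - 4*y + 4) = (y - 4)*(y - 2)*(y - 1)*(y - 2)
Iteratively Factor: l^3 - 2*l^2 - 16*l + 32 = (l + 4)*(l^2 - 6*l + 8) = (l - 4)*(l + 4)*(l - 2)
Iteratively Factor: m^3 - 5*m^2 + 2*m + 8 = (m - 2)*(m^2 - 3*m - 4) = (m - 4)*(m - 2)*(m + 1)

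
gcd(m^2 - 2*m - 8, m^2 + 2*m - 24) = m - 4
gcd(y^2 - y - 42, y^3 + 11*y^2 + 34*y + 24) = y + 6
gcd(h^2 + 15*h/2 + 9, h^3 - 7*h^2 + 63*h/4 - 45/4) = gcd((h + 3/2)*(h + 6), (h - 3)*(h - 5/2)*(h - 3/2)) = 1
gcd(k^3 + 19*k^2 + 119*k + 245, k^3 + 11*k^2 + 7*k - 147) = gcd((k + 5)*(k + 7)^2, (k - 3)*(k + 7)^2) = k^2 + 14*k + 49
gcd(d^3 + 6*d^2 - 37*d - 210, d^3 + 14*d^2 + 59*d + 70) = d^2 + 12*d + 35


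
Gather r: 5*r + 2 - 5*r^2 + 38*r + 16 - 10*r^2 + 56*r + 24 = -15*r^2 + 99*r + 42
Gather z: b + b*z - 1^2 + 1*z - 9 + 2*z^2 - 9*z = b + 2*z^2 + z*(b - 8) - 10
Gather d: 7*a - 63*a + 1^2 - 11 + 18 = 8 - 56*a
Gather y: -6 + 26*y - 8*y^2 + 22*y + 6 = -8*y^2 + 48*y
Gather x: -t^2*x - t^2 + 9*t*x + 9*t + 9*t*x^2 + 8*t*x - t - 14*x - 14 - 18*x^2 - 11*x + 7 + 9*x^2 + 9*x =-t^2 + 8*t + x^2*(9*t - 9) + x*(-t^2 + 17*t - 16) - 7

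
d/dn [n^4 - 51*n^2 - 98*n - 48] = 4*n^3 - 102*n - 98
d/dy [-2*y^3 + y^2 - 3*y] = -6*y^2 + 2*y - 3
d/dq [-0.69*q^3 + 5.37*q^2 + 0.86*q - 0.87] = -2.07*q^2 + 10.74*q + 0.86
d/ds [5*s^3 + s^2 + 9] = s*(15*s + 2)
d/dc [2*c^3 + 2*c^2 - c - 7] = 6*c^2 + 4*c - 1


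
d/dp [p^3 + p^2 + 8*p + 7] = 3*p^2 + 2*p + 8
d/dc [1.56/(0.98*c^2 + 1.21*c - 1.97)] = (-3.0576*c - 1.8876)/(0.98*c^2 + 1.21*c - 1.97)^2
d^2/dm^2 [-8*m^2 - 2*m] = -16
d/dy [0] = 0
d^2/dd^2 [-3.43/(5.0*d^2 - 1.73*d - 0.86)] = (-171.5*d^2 + 59.339*d + 3.43*(10.0*d - 1.73)*(20.0*d - 3.46) + 29.498)/(-5.0*d^2 + 1.73*d + 0.86)^3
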